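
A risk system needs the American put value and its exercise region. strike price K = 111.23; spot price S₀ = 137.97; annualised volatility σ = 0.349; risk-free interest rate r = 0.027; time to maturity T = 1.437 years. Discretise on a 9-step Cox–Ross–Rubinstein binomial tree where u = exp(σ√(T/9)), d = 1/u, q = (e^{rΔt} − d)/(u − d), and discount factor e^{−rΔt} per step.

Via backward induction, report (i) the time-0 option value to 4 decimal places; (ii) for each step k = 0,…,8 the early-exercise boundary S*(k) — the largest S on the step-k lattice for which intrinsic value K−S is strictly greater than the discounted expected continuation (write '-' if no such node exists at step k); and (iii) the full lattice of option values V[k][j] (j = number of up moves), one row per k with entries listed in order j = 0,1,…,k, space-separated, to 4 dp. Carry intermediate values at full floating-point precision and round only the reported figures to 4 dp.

Δt=0.15967  u=1.14965  d=0.86983  q=0.48063  discount=0.99570
step 9 (expiry): payoffs max(K−S,0) = 71.9016 59.2502 42.5290 20.4288 0.0000 0.0000 0.0000 0.0000 0.0000 0.0000
step 8: (k=8,j=0): S=45.2137, (K−S)⁺=66.0163, hold=65.5378 ⇒ V=66.0163 exercise | (k=8,j=1): S=59.7584, (K−S)⁺=51.4716, hold=50.9932 ⇒ V=51.4716 exercise | (k=8,j=2): S=78.9819, (K−S)⁺=32.2481, hold=31.7697 ⇒ V=32.2481 exercise | (k=8,j=3): S=104.3893, (K−S)⁺=6.8407, hold=10.5644 ⇒ V=10.5644 continue | (k=8,j=4): S=137.9700, (K−S)⁺=0.0000, hold=0.0000 ⇒ V=0.0000 continue | (k=8,j=5): S=182.3532, (K−S)⁺=0.0000, hold=0.0000 ⇒ V=0.0000 continue | (k=8,j=6): S=241.0138, (K−S)⁺=0.0000, hold=0.0000 ⇒ V=0.0000 continue | (k=8,j=7): S=318.5449, (K−S)⁺=0.0000, hold=0.0000 ⇒ V=0.0000 continue | (k=8,j=8): S=421.0166, (K−S)⁺=0.0000, hold=0.0000 ⇒ V=0.0000 continue  boundary S*=78.9819
step 7: (k=7,j=0): S=51.9798, (K−S)⁺=59.2502, hold=58.7717 ⇒ V=59.2502 exercise | (k=7,j=1): S=68.7010, (K−S)⁺=42.5290, hold=42.0505 ⇒ V=42.5290 exercise | (k=7,j=2): S=90.8012, (K−S)⁺=20.4288, hold=21.7323 ⇒ V=21.7323 continue | (k=7,j=3): S=120.0108, (K−S)⁺=0.0000, hold=5.4632 ⇒ V=5.4632 continue | (k=7,j=4): S=158.6167, (K−S)⁺=0.0000, hold=0.0000 ⇒ V=0.0000 continue | (k=7,j=5): S=209.6417, (K−S)⁺=0.0000, hold=0.0000 ⇒ V=0.0000 continue | (k=7,j=6): S=277.0807, (K−S)⁺=0.0000, hold=0.0000 ⇒ V=0.0000 continue | (k=7,j=7): S=366.2140, (K−S)⁺=0.0000, hold=0.0000 ⇒ V=0.0000 continue  boundary S*=68.7010
step 6: (k=6,j=0): S=59.7584, (K−S)⁺=51.4716, hold=50.9932 ⇒ V=51.4716 exercise | (k=6,j=1): S=78.9819, (K−S)⁺=32.2481, hold=32.3935 ⇒ V=32.3935 continue | (k=6,j=2): S=104.3893, (K−S)⁺=6.8407, hold=13.8530 ⇒ V=13.8530 continue | (k=6,j=3): S=137.9700, (K−S)⁺=0.0000, hold=2.8252 ⇒ V=2.8252 continue | (k=6,j=4): S=182.3532, (K−S)⁺=0.0000, hold=0.0000 ⇒ V=0.0000 continue | (k=6,j=5): S=241.0138, (K−S)⁺=0.0000, hold=0.0000 ⇒ V=0.0000 continue | (k=6,j=6): S=318.5449, (K−S)⁺=0.0000, hold=0.0000 ⇒ V=0.0000 continue  boundary S*=59.7584
step 5: (k=5,j=0): S=68.7010, (K−S)⁺=42.5290, hold=42.1201 ⇒ V=42.5290 exercise | (k=5,j=1): S=90.8012, (K−S)⁺=20.4288, hold=23.3813 ⇒ V=23.3813 continue | (k=5,j=2): S=120.0108, (K−S)⁺=0.0000, hold=8.5159 ⇒ V=8.5159 continue | (k=5,j=3): S=158.6167, (K−S)⁺=0.0000, hold=1.4610 ⇒ V=1.4610 continue | (k=5,j=4): S=209.6417, (K−S)⁺=0.0000, hold=0.0000 ⇒ V=0.0000 continue | (k=5,j=5): S=277.0807, (K−S)⁺=0.0000, hold=0.0000 ⇒ V=0.0000 continue  boundary S*=68.7010
step 4: (k=4,j=0): S=78.9819, (K−S)⁺=32.2481, hold=33.1826 ⇒ V=33.1826 continue | (k=4,j=1): S=104.3893, (K−S)⁺=6.8407, hold=16.1667 ⇒ V=16.1667 continue | (k=4,j=2): S=137.9700, (K−S)⁺=0.0000, hold=5.1030 ⇒ V=5.1030 continue | (k=4,j=3): S=182.3532, (K−S)⁺=0.0000, hold=0.7555 ⇒ V=0.7555 continue | (k=4,j=4): S=241.0138, (K−S)⁺=0.0000, hold=0.0000 ⇒ V=0.0000 continue  boundary S*=-
step 3: (k=3,j=0): S=90.8012, (K−S)⁺=20.4288, hold=24.8966 ⇒ V=24.8966 continue | (k=3,j=1): S=120.0108, (K−S)⁺=0.0000, hold=10.8025 ⇒ V=10.8025 continue | (k=3,j=2): S=158.6167, (K−S)⁺=0.0000, hold=3.0005 ⇒ V=3.0005 continue | (k=3,j=3): S=209.6417, (K−S)⁺=0.0000, hold=0.3907 ⇒ V=0.3907 continue  boundary S*=-
step 2: (k=2,j=0): S=104.3893, (K−S)⁺=6.8407, hold=18.0446 ⇒ V=18.0446 continue | (k=2,j=1): S=137.9700, (K−S)⁺=0.0000, hold=7.0223 ⇒ V=7.0223 continue | (k=2,j=2): S=182.3532, (K−S)⁺=0.0000, hold=1.7387 ⇒ V=1.7387 continue  boundary S*=-
step 1: (k=1,j=0): S=120.0108, (K−S)⁺=0.0000, hold=12.6920 ⇒ V=12.6920 continue | (k=1,j=1): S=158.6167, (K−S)⁺=0.0000, hold=4.4635 ⇒ V=4.4635 continue  boundary S*=-
step 0: (k=0,j=0): S=137.9700, (K−S)⁺=0.0000, hold=8.6995 ⇒ V=8.6995 continue  boundary S*=-

price = 8.6995
boundary = - - - - - 68.7010 59.7584 68.7010 78.9819
tree:
8.6995
12.6920 4.4635
18.0446 7.0223 1.7387
24.8966 10.8025 3.0005 0.3907
33.1826 16.1667 5.1030 0.7555 0.0000
42.5290 23.3813 8.5159 1.4610 0.0000 0.0000
51.4716 32.3935 13.8530 2.8252 0.0000 0.0000 0.0000
59.2502 42.5290 21.7323 5.4632 0.0000 0.0000 0.0000 0.0000
66.0163 51.4716 32.2481 10.5644 0.0000 0.0000 0.0000 0.0000 0.0000
71.9016 59.2502 42.5290 20.4288 0.0000 0.0000 0.0000 0.0000 0.0000 0.0000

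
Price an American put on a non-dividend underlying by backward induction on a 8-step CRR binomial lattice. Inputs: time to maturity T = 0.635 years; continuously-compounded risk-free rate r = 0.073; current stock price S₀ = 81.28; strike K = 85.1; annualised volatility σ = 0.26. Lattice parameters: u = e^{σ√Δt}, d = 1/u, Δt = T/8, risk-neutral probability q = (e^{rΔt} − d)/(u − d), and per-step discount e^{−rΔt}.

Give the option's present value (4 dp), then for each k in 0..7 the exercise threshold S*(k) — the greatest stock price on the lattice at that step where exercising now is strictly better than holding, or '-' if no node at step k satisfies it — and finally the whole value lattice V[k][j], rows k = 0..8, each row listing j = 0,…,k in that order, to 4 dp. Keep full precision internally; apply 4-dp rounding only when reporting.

params: Δt=0.07938 u=1.07600 d=0.92937 q=0.52133 e^(-rΔt)=0.99422
t_8 payoffs: 39.8642 32.7269 24.4636 14.8966 3.8200 0.0000 0.0000 0.0000 0.0000
t_7: node(7,0) S=48.6738 payoff=36.4262 vs cont=35.9345 → 36.4262 [stop]  node(7,1) S=56.3535 payoff=28.7465 vs cont=28.2549 → 28.7465 [stop]  node(7,2) S=65.2448 payoff=19.8552 vs cont=19.3635 → 19.8552 [stop]  node(7,3) S=75.5390 payoff=9.5610 vs cont=9.0694 → 9.5610 [stop]  node(7,4) S=87.4574 payoff=0.0000 vs cont=1.8180 → 1.8180 [wait]  node(7,5) S=101.2562 payoff=0.0000 vs cont=0.0000 → 0.0000 [wait]  node(7,6) S=117.2322 payoff=0.0000 vs cont=0.0000 → 0.0000 [wait]  node(7,7) S=135.7288 payoff=0.0000 vs cont=0.0000 → 0.0000 [wait]  ⇒ S*(7)=75.5390
t_6: node(6,0) S=52.3731 payoff=32.7269 vs cont=32.2353 → 32.7269 [stop]  node(6,1) S=60.6364 payoff=24.4636 vs cont=23.9720 → 24.4636 [stop]  node(6,2) S=70.2034 payoff=14.8966 vs cont=14.4049 → 14.8966 [stop]  node(6,3) S=81.2800 payoff=3.8200 vs cont=5.4925 → 5.4925 [wait]  node(6,4) S=94.1042 payoff=0.0000 vs cont=0.8652 → 0.8652 [wait]  node(6,5) S=108.9517 payoff=0.0000 vs cont=0.0000 → 0.0000 [wait]  node(6,6) S=126.1419 payoff=0.0000 vs cont=0.0000 → 0.0000 [wait]  ⇒ S*(6)=70.2034
t_5: node(5,0) S=56.3535 payoff=28.7465 vs cont=28.2549 → 28.7465 [stop]  node(5,1) S=65.2448 payoff=19.8552 vs cont=19.3635 → 19.8552 [stop]  node(5,2) S=75.5390 payoff=9.5610 vs cont=9.9362 → 9.9362 [wait]  node(5,3) S=87.4574 payoff=0.0000 vs cont=3.0623 → 3.0623 [wait]  node(5,4) S=101.2562 payoff=0.0000 vs cont=0.4117 → 0.4117 [wait]  node(5,5) S=117.2322 payoff=0.0000 vs cont=0.0000 → 0.0000 [wait]  ⇒ S*(5)=65.2448
t_4: node(4,0) S=60.6364 payoff=24.4636 vs cont=23.9720 → 24.4636 [stop]  node(4,1) S=70.2034 payoff=14.8966 vs cont=14.5993 → 14.8966 [stop]  node(4,2) S=81.2800 payoff=3.8200 vs cont=6.3160 → 6.3160 [wait]  node(4,3) S=94.1042 payoff=0.0000 vs cont=1.6708 → 1.6708 [wait]  node(4,4) S=108.9517 payoff=0.0000 vs cont=0.1960 → 0.1960 [wait]  ⇒ S*(4)=70.2034
t_3: node(3,0) S=65.2448 payoff=19.8552 vs cont=19.3635 → 19.8552 [stop]  node(3,1) S=75.5390 payoff=9.5610 vs cont=10.3631 → 10.3631 [wait]  node(3,2) S=87.4574 payoff=0.0000 vs cont=3.8718 → 3.8718 [wait]  node(3,3) S=101.2562 payoff=0.0000 vs cont=0.8967 → 0.8967 [wait]  ⇒ S*(3)=65.2448
t_2: node(2,0) S=70.2034 payoff=14.8966 vs cont=14.8206 → 14.8966 [stop]  node(2,1) S=81.2800 payoff=3.8200 vs cont=6.9387 → 6.9387 [wait]  node(2,2) S=94.1042 payoff=0.0000 vs cont=2.3074 → 2.3074 [wait]  ⇒ S*(2)=70.2034
t_1: node(1,0) S=75.5390 payoff=9.5610 vs cont=10.6858 → 10.6858 [wait]  node(1,1) S=87.4574 payoff=0.0000 vs cont=4.4981 → 4.4981 [wait]  ⇒ S*(1)=-
t_0: node(0,0) S=81.2800 payoff=3.8200 vs cont=7.4169 → 7.4169 [wait]  ⇒ S*(0)=-

price = 7.4169
boundary = - - 70.2034 65.2448 70.2034 65.2448 70.2034 75.5390
tree:
7.4169
10.6858 4.4981
14.8966 6.9387 2.3074
19.8552 10.3631 3.8718 0.8967
24.4636 14.8966 6.3160 1.6708 0.1960
28.7465 19.8552 9.9362 3.0623 0.4117 0.0000
32.7269 24.4636 14.8966 5.4925 0.8652 0.0000 0.0000
36.4262 28.7465 19.8552 9.5610 1.8180 0.0000 0.0000 0.0000
39.8642 32.7269 24.4636 14.8966 3.8200 0.0000 0.0000 0.0000 0.0000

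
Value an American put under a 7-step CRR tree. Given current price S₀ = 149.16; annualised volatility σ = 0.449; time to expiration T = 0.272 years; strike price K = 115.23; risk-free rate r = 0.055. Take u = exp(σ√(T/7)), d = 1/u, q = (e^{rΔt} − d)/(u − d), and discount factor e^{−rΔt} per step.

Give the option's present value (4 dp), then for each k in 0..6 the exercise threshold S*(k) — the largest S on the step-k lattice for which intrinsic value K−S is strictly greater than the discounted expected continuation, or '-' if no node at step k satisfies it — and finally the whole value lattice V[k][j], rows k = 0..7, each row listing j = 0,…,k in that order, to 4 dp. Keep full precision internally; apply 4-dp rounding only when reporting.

Δt=0.03886  u=1.09254  d=0.91530  q=0.48996  discount=0.99787
step 7 (expiry): payoffs max(K−S,0) = 34.9545 19.4091 0.8535 0.0000 0.0000 0.0000 0.0000 0.0000
step 6: (k=6,j=0): S=87.7044, (K−S)⁺=27.5256, hold=27.2796 ⇒ V=27.5256 exercise | (k=6,j=1): S=104.6884, (K−S)⁺=10.5416, hold=10.2956 ⇒ V=10.5416 exercise | (k=6,j=2): S=124.9613, (K−S)⁺=0.0000, hold=0.4344 ⇒ V=0.4344 continue | (k=6,j=3): S=149.1600, (K−S)⁺=0.0000, hold=0.0000 ⇒ V=0.0000 continue | (k=6,j=4): S=178.0448, (K−S)⁺=0.0000, hold=0.0000 ⇒ V=0.0000 continue | (k=6,j=5): S=212.5232, (K−S)⁺=0.0000, hold=0.0000 ⇒ V=0.0000 continue | (k=6,j=6): S=253.6782, (K−S)⁺=0.0000, hold=0.0000 ⇒ V=0.0000 continue  boundary S*=104.6884
step 5: (k=5,j=0): S=95.8209, (K−S)⁺=19.4091, hold=19.1631 ⇒ V=19.4091 exercise | (k=5,j=1): S=114.3765, (K−S)⁺=0.8535, hold=5.5776 ⇒ V=5.5776 continue | (k=5,j=2): S=136.5255, (K−S)⁺=0.0000, hold=0.2211 ⇒ V=0.2211 continue | (k=5,j=3): S=162.9637, (K−S)⁺=0.0000, hold=0.0000 ⇒ V=0.0000 continue | (k=5,j=4): S=194.5216, (K−S)⁺=0.0000, hold=0.0000 ⇒ V=0.0000 continue | (k=5,j=5): S=232.1906, (K−S)⁺=0.0000, hold=0.0000 ⇒ V=0.0000 continue  boundary S*=95.8209
step 4: (k=4,j=0): S=104.6884, (K−S)⁺=10.5416, hold=12.6053 ⇒ V=12.6053 continue | (k=4,j=1): S=124.9613, (K−S)⁺=0.0000, hold=2.9468 ⇒ V=2.9468 continue | (k=4,j=2): S=149.1600, (K−S)⁺=0.0000, hold=0.1125 ⇒ V=0.1125 continue | (k=4,j=3): S=178.0448, (K−S)⁺=0.0000, hold=0.0000 ⇒ V=0.0000 continue | (k=4,j=4): S=212.5232, (K−S)⁺=0.0000, hold=0.0000 ⇒ V=0.0000 continue  boundary S*=-
step 3: (k=3,j=0): S=114.3765, (K−S)⁺=0.8535, hold=7.8562 ⇒ V=7.8562 continue | (k=3,j=1): S=136.5255, (K−S)⁺=0.0000, hold=1.5548 ⇒ V=1.5548 continue | (k=3,j=2): S=162.9637, (K−S)⁺=0.0000, hold=0.0573 ⇒ V=0.0573 continue | (k=3,j=3): S=194.5216, (K−S)⁺=0.0000, hold=0.0000 ⇒ V=0.0000 continue  boundary S*=-
step 2: (k=2,j=0): S=124.9613, (K−S)⁺=0.0000, hold=4.7586 ⇒ V=4.7586 continue | (k=2,j=1): S=149.1600, (K−S)⁺=0.0000, hold=0.8193 ⇒ V=0.8193 continue | (k=2,j=2): S=178.0448, (K−S)⁺=0.0000, hold=0.0291 ⇒ V=0.0291 continue  boundary S*=-
step 1: (k=1,j=0): S=136.5255, (K−S)⁺=0.0000, hold=2.8225 ⇒ V=2.8225 continue | (k=1,j=1): S=162.9637, (K−S)⁺=0.0000, hold=0.4312 ⇒ V=0.4312 continue  boundary S*=-
step 0: (k=0,j=0): S=149.1600, (K−S)⁺=0.0000, hold=1.6474 ⇒ V=1.6474 continue  boundary S*=-

price = 1.6474
boundary = - - - - - 95.8209 104.6884
tree:
1.6474
2.8225 0.4312
4.7586 0.8193 0.0291
7.8562 1.5548 0.0573 0.0000
12.6053 2.9468 0.1125 0.0000 0.0000
19.4091 5.5776 0.2211 0.0000 0.0000 0.0000
27.5256 10.5416 0.4344 0.0000 0.0000 0.0000 0.0000
34.9545 19.4091 0.8535 0.0000 0.0000 0.0000 0.0000 0.0000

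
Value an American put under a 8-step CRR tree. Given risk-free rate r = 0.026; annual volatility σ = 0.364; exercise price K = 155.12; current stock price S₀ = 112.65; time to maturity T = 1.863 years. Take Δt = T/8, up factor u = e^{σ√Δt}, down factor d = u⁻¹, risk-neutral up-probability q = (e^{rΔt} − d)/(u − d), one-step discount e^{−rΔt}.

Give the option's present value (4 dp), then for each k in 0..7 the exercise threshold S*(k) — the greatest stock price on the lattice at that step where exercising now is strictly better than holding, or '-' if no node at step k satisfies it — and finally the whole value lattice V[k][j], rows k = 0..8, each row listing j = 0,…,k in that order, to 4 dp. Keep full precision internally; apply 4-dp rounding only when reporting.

price = 48.5349
boundary = - - 79.2790 66.5077 79.2790 94.5028 112.6500 94.5028
tree:
48.5349
61.6589 34.5586
75.8410 46.6739 21.5249
88.6123 60.7606 31.6029 10.5904
99.3262 75.8410 44.7647 17.3671 3.1878
108.3143 88.6123 60.6172 27.7048 6.0904 0.0000
115.8544 99.3262 75.8410 42.4700 11.6356 0.0000 0.0000
122.1798 108.3143 88.6123 60.6172 22.2298 0.0000 0.0000 0.0000
127.4862 115.8544 99.3262 75.8410 42.4700 0.0000 0.0000 0.0000 0.0000

Δt=0.23287, u=1.19203, d=0.83891, q=0.47340, disc=e^(-rΔt)=0.99396
k=8 terminal: V=max(K-S,0) → 127.4862 115.8544 99.3262 75.8410 42.4700 0.0000 0.0000 0.0000 0.0000
k=7: j=0 S=32.9402 intr=122.1798 cont=121.2434 V=122.1798[EX]; j=1 S=46.8057 intr=108.3143 cont=107.3779 V=108.3143[EX]; j=2 S=66.5077 intr=88.6123 cont=87.6759 V=88.6123[EX]; j=3 S=94.5028 intr=60.6172 cont=59.6808 V=60.6172[EX]; j=4 S=134.2819 intr=20.8381 cont=22.2298 V=22.2298[hold]; j=5 S=190.8053 intr=0.0000 cont=0.0000 V=0.0000[hold]; j=6 S=271.1210 intr=0.0000 cont=0.0000 V=0.0000[hold]; j=7 S=385.2441 intr=0.0000 cont=0.0000 V=0.0000[hold]  S*(7)=94.5028
k=6: j=0 S=39.2656 intr=115.8544 cont=114.9180 V=115.8544[EX]; j=1 S=55.7938 intr=99.3262 cont=98.3899 V=99.3262[EX]; j=2 S=79.2790 intr=75.8410 cont=74.9046 V=75.8410[EX]; j=3 S=112.6500 intr=42.4700 cont=42.1885 V=42.4700[EX]; j=4 S=160.0678 intr=0.0000 cont=11.6356 V=11.6356[hold]; j=5 S=227.4452 intr=0.0000 cont=0.0000 V=0.0000[hold]; j=6 S=323.1838 intr=0.0000 cont=0.0000 V=0.0000[hold]  S*(6)=112.6500
k=5: j=0 S=46.8057 intr=108.3143 cont=107.3779 V=108.3143[EX]; j=1 S=66.5077 intr=88.6123 cont=87.6759 V=88.6123[EX]; j=2 S=94.5028 intr=60.6172 cont=59.6808 V=60.6172[EX]; j=3 S=134.2819 intr=20.8381 cont=27.7048 V=27.7048[hold]; j=4 S=190.8053 intr=0.0000 cont=6.0904 V=6.0904[hold]; j=5 S=271.1210 intr=0.0000 cont=0.0000 V=0.0000[hold]  S*(5)=94.5028
k=4: j=0 S=55.7938 intr=99.3262 cont=98.3899 V=99.3262[EX]; j=1 S=79.2790 intr=75.8410 cont=74.9046 V=75.8410[EX]; j=2 S=112.6500 intr=42.4700 cont=44.7647 V=44.7647[hold]; j=3 S=160.0678 intr=0.0000 cont=17.3671 V=17.3671[hold]; j=4 S=227.4452 intr=0.0000 cont=3.1878 V=3.1878[hold]  S*(4)=79.2790
k=3: j=0 S=66.5077 intr=88.6123 cont=87.6759 V=88.6123[EX]; j=1 S=94.5028 intr=60.6172 cont=60.7606 V=60.7606[hold]; j=2 S=134.2819 intr=20.8381 cont=31.6029 V=31.6029[hold]; j=3 S=190.8053 intr=0.0000 cont=10.5904 V=10.5904[hold]  S*(3)=66.5077
k=2: j=0 S=79.2790 intr=75.8410 cont=74.9720 V=75.8410[EX]; j=1 S=112.6500 intr=42.4700 cont=46.6739 V=46.6739[hold]; j=2 S=160.0678 intr=0.0000 cont=21.5249 V=21.5249[hold]  S*(2)=79.2790
k=1: j=0 S=94.5028 intr=60.6172 cont=61.6589 V=61.6589[hold]; j=1 S=134.2819 intr=20.8381 cont=34.5586 V=34.5586[hold]  S*(1)=-
k=0: j=0 S=112.6500 intr=42.4700 cont=48.5349 V=48.5349[hold]  S*(0)=-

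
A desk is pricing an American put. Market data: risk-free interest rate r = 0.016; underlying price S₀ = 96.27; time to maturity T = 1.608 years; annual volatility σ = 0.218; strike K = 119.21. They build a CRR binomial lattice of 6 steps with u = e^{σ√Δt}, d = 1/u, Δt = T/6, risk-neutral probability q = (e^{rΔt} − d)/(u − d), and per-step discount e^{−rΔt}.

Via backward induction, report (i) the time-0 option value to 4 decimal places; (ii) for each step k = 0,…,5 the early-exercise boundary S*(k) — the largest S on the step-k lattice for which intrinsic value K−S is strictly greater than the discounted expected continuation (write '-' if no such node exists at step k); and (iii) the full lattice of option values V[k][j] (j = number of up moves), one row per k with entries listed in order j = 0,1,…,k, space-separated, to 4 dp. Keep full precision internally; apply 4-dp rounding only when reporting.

Δt=0.26800  u=1.11947  d=0.89328  q=0.49081  discount=0.99572
step 6 (expiry): payoffs max(K−S,0) = 70.2980 57.9128 42.3915 22.9400 0.0000 0.0000 0.0000
step 5: (k=5,j=0): S=54.7555, (K−S)⁺=64.4545, hold=63.9444 ⇒ V=64.4545 exercise | (k=5,j=1): S=68.6204, (K−S)⁺=50.5896, hold=50.0796 ⇒ V=50.5896 exercise | (k=5,j=2): S=85.9960, (K−S)⁺=33.2140, hold=32.7039 ⇒ V=33.2140 exercise | (k=5,j=3): S=107.7714, (K−S)⁺=11.4386, hold=11.6307 ⇒ V=11.6307 continue | (k=5,j=4): S=135.0607, (K−S)⁺=0.0000, hold=0.0000 ⇒ V=0.0000 continue | (k=5,j=5): S=169.2600, (K−S)⁺=0.0000, hold=0.0000 ⇒ V=0.0000 continue  boundary S*=85.9960
step 4: (k=4,j=0): S=61.2972, (K−S)⁺=57.9128, hold=57.4028 ⇒ V=57.9128 exercise | (k=4,j=1): S=76.8185, (K−S)⁺=42.3915, hold=41.8814 ⇒ V=42.3915 exercise | (k=4,j=2): S=96.2700, (K−S)⁺=22.9400, hold=22.5238 ⇒ V=22.9400 exercise | (k=4,j=3): S=120.6469, (K−S)⁺=0.0000, hold=5.8969 ⇒ V=5.8969 continue | (k=4,j=4): S=151.1964, (K−S)⁺=0.0000, hold=0.0000 ⇒ V=0.0000 continue  boundary S*=96.2700
step 3: (k=3,j=0): S=68.6204, (K−S)⁺=50.5896, hold=50.0796 ⇒ V=50.5896 exercise | (k=3,j=1): S=85.9960, (K−S)⁺=33.2140, hold=32.7039 ⇒ V=33.2140 exercise | (k=3,j=2): S=107.7714, (K−S)⁺=11.4386, hold=14.5126 ⇒ V=14.5126 continue | (k=3,j=3): S=135.0607, (K−S)⁺=0.0000, hold=2.9898 ⇒ V=2.9898 continue  boundary S*=85.9960
step 2: (k=2,j=0): S=76.8185, (K−S)⁺=42.3915, hold=41.8814 ⇒ V=42.3915 exercise | (k=2,j=1): S=96.2700, (K−S)⁺=22.9400, hold=23.9323 ⇒ V=23.9323 continue | (k=2,j=2): S=120.6469, (K−S)⁺=0.0000, hold=8.8191 ⇒ V=8.8191 continue  boundary S*=76.8185
step 1: (k=1,j=0): S=85.9960, (K−S)⁺=33.2140, hold=33.1888 ⇒ V=33.2140 exercise | (k=1,j=1): S=107.7714, (K−S)⁺=11.4386, hold=16.4439 ⇒ V=16.4439 continue  boundary S*=85.9960
step 0: (k=0,j=0): S=96.2700, (K−S)⁺=22.9400, hold=24.8761 ⇒ V=24.8761 continue  boundary S*=-

price = 24.8761
boundary = - 85.9960 76.8185 85.9960 96.2700 85.9960
tree:
24.8761
33.2140 16.4439
42.3915 23.9323 8.8191
50.5896 33.2140 14.5126 2.9898
57.9128 42.3915 22.9400 5.8969 0.0000
64.4545 50.5896 33.2140 11.6307 0.0000 0.0000
70.2980 57.9128 42.3915 22.9400 0.0000 0.0000 0.0000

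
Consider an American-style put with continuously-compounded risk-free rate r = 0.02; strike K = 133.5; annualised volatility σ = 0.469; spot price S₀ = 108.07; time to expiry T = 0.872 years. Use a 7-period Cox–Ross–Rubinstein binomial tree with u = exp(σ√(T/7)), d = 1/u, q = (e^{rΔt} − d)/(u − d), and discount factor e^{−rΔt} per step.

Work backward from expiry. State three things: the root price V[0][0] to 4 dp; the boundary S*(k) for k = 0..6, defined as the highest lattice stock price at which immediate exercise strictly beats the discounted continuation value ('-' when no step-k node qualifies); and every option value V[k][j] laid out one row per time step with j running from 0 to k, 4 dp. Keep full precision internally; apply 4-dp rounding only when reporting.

price = 34.7002
boundary = - - - 65.7713 77.6115 91.5831 108.0700
tree:
34.7002
44.9470 23.1538
56.2397 32.2579 12.8541
67.7287 43.3864 19.6889 5.0973
77.7626 55.8885 29.3041 8.7854 0.9020
86.2658 67.7287 41.9169 15.0200 1.6940 0.0000
93.4717 77.7626 55.8885 25.4300 3.1815 0.0000 0.0000
99.5783 86.2658 67.7287 41.9169 5.9752 0.0000 0.0000 0.0000

Δt=0.12457  u=1.18002  d=0.84744  q=0.46621  discount=0.99751
step 7 (expiry): payoffs max(K−S,0) = 99.5783 86.2658 67.7287 41.9169 5.9752 0.0000 0.0000 0.0000
step 6: (k=6,j=0): S=40.0283, (K−S)⁺=93.4717, hold=93.1395 ⇒ V=93.4717 exercise | (k=6,j=1): S=55.7374, (K−S)⁺=77.7626, hold=77.4304 ⇒ V=77.7626 exercise | (k=6,j=2): S=77.6115, (K−S)⁺=55.8885, hold=55.5563 ⇒ V=55.8885 exercise | (k=6,j=3): S=108.0700, (K−S)⁺=25.4300, hold=25.0978 ⇒ V=25.4300 exercise | (k=6,j=4): S=150.4820, (K−S)⁺=0.0000, hold=3.1815 ⇒ V=3.1815 continue | (k=6,j=5): S=209.5385, (K−S)⁺=0.0000, hold=0.0000 ⇒ V=0.0000 continue | (k=6,j=6): S=291.7716, (K−S)⁺=0.0000, hold=0.0000 ⇒ V=0.0000 continue  boundary S*=108.0700
step 5: (k=5,j=0): S=47.2342, (K−S)⁺=86.2658, hold=85.9336 ⇒ V=86.2658 exercise | (k=5,j=1): S=65.7713, (K−S)⁺=67.7287, hold=67.3965 ⇒ V=67.7287 exercise | (k=5,j=2): S=91.5831, (K−S)⁺=41.9169, hold=41.5847 ⇒ V=41.9169 exercise | (k=5,j=3): S=127.5248, (K−S)⁺=5.9752, hold=15.0200 ⇒ V=15.0200 continue | (k=5,j=4): S=177.5718, (K−S)⁺=0.0000, hold=1.6940 ⇒ V=1.6940 continue | (k=5,j=5): S=247.2597, (K−S)⁺=0.0000, hold=0.0000 ⇒ V=0.0000 continue  boundary S*=91.5831
step 4: (k=4,j=0): S=55.7374, (K−S)⁺=77.7626, hold=77.4304 ⇒ V=77.7626 exercise | (k=4,j=1): S=77.6115, (K−S)⁺=55.8885, hold=55.5563 ⇒ V=55.8885 exercise | (k=4,j=2): S=108.0700, (K−S)⁺=25.4300, hold=29.3041 ⇒ V=29.3041 continue | (k=4,j=3): S=150.4820, (K−S)⁺=0.0000, hold=8.7854 ⇒ V=8.7854 continue | (k=4,j=4): S=209.5385, (K−S)⁺=0.0000, hold=0.9020 ⇒ V=0.9020 continue  boundary S*=77.6115
step 3: (k=3,j=0): S=65.7713, (K−S)⁺=67.7287, hold=67.3965 ⇒ V=67.7287 exercise | (k=3,j=1): S=91.5831, (K−S)⁺=41.9169, hold=43.3864 ⇒ V=43.3864 continue | (k=3,j=2): S=127.5248, (K−S)⁺=5.9752, hold=19.6889 ⇒ V=19.6889 continue | (k=3,j=3): S=177.5718, (K−S)⁺=0.0000, hold=5.0973 ⇒ V=5.0973 continue  boundary S*=65.7713
step 2: (k=2,j=0): S=77.6115, (K−S)⁺=55.8885, hold=56.2397 ⇒ V=56.2397 continue | (k=2,j=1): S=108.0700, (K−S)⁺=25.4300, hold=32.2579 ⇒ V=32.2579 continue | (k=2,j=2): S=150.4820, (K−S)⁺=0.0000, hold=12.8541 ⇒ V=12.8541 continue  boundary S*=-
step 1: (k=1,j=0): S=91.5831, (K−S)⁺=41.9169, hold=44.9470 ⇒ V=44.9470 continue | (k=1,j=1): S=127.5248, (K−S)⁺=5.9752, hold=23.1538 ⇒ V=23.1538 continue  boundary S*=-
step 0: (k=0,j=0): S=108.0700, (K−S)⁺=25.4300, hold=34.7002 ⇒ V=34.7002 continue  boundary S*=-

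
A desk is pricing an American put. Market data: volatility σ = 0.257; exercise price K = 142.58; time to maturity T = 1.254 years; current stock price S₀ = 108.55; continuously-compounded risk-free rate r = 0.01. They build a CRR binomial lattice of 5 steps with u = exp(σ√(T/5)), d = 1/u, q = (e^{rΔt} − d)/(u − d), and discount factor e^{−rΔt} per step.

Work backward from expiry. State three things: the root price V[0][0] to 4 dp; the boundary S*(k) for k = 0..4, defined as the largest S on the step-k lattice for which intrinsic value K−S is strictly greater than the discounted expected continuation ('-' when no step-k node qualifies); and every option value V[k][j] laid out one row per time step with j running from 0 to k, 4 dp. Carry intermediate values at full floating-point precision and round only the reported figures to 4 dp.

params: Δt=0.25080 u=1.13736 d=0.87923 q=0.47760 e^(-rΔt)=0.99750
t_5 payoffs: 85.5439 68.7995 47.1393 19.1201 0.0000 0.0000
t_4: node(4,0) S=64.8703 payoff=77.7097 vs cont=77.3526 → 77.7097 [stop]  node(4,1) S=83.9146 payoff=58.6654 vs cont=58.3082 → 58.6654 [stop]  node(4,2) S=108.5500 payoff=34.0300 vs cont=33.6729 → 34.0300 [stop]  node(4,3) S=140.4177 payoff=2.1623 vs cont=9.9634 → 9.9634 [wait]  node(4,4) S=181.6411 payoff=0.0000 vs cont=0.0000 → 0.0000 [wait]  ⇒ S*(4)=108.5500
t_3: node(3,0) S=73.7805 payoff=68.7995 vs cont=68.4423 → 68.7995 [stop]  node(3,1) S=95.4407 payoff=47.1393 vs cont=46.7821 → 47.1393 [stop]  node(3,2) S=123.4599 payoff=19.1201 vs cont=22.4794 → 22.4794 [wait]  node(3,3) S=159.7048 payoff=0.0000 vs cont=5.1919 → 5.1919 [wait]  ⇒ S*(3)=95.4407
t_2: node(2,0) S=83.9146 payoff=58.6654 vs cont=58.3082 → 58.6654 [stop]  node(2,1) S=108.5500 payoff=34.0300 vs cont=35.2732 → 35.2732 [wait]  node(2,2) S=140.4177 payoff=2.1623 vs cont=14.1873 → 14.1873 [wait]  ⇒ S*(2)=83.9146
t_1: node(1,0) S=95.4407 payoff=47.1393 vs cont=47.3744 → 47.3744 [wait]  node(1,1) S=123.4599 payoff=19.1201 vs cont=25.1395 → 25.1395 [wait]  ⇒ S*(1)=-
t_0: node(0,0) S=108.5500 payoff=34.0300 vs cont=36.6630 → 36.6630 [wait]  ⇒ S*(0)=-

price = 36.6630
boundary = - - 83.9146 95.4407 108.5500
tree:
36.6630
47.3744 25.1395
58.6654 35.2732 14.1873
68.7995 47.1393 22.4794 5.1919
77.7097 58.6654 34.0300 9.9634 0.0000
85.5439 68.7995 47.1393 19.1201 0.0000 0.0000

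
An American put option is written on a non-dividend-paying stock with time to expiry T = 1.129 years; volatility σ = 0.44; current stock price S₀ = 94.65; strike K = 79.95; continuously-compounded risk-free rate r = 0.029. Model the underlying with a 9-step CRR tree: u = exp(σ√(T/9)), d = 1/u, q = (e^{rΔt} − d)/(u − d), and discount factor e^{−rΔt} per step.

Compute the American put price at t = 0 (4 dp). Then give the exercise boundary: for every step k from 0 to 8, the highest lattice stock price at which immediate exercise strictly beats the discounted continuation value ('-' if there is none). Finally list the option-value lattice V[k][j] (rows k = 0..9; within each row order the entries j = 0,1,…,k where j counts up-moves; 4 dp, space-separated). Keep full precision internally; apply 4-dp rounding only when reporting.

Δt=0.12544, u=1.16864, d=0.85570, q=0.47276, disc=e^(-rΔt)=0.99637
k=9 terminal: V=max(K-S,0) → 56.6692 48.1551 36.5271 20.6466 0.0000 0.0000 0.0000 0.0000 0.0000 0.0000
k=8: j=0 S=27.2068 intr=52.7432 cont=52.4529 V=52.7432[EX]; j=1 S=37.1568 intr=42.7932 cont=42.5029 V=42.7932[EX]; j=2 S=50.7457 intr=29.2043 cont=28.9140 V=29.2043[EX]; j=3 S=69.3043 intr=10.6457 cont=10.8461 V=10.8461[hold]; j=4 S=94.6500 intr=0.0000 cont=0.0000 V=0.0000[hold]; j=5 S=129.2651 intr=0.0000 cont=0.0000 V=0.0000[hold]; j=6 S=176.5396 intr=0.0000 cont=0.0000 V=0.0000[hold]; j=7 S=241.1031 intr=0.0000 cont=0.0000 V=0.0000[hold]; j=8 S=329.2786 intr=0.0000 cont=0.0000 V=0.0000[hold]  S*(8)=50.7457
k=7: j=0 S=31.7949 intr=48.1551 cont=47.8647 V=48.1551[EX]; j=1 S=43.4229 intr=36.5271 cont=36.2368 V=36.5271[EX]; j=2 S=59.3034 intr=20.6466 cont=20.4507 V=20.6466[EX]; j=3 S=80.9917 intr=0.0000 cont=5.6977 V=5.6977[hold]; j=4 S=110.6117 intr=0.0000 cont=0.0000 V=0.0000[hold]; j=5 S=151.0643 intr=0.0000 cont=0.0000 V=0.0000[hold]; j=6 S=206.3110 intr=0.0000 cont=0.0000 V=0.0000[hold]; j=7 S=281.7625 intr=0.0000 cont=0.0000 V=0.0000[hold]  S*(7)=59.3034
k=6: j=0 S=37.1568 intr=42.7932 cont=42.5029 V=42.7932[EX]; j=1 S=50.7457 intr=29.2043 cont=28.9140 V=29.2043[EX]; j=2 S=69.3043 intr=10.6457 cont=13.5300 V=13.5300[hold]; j=3 S=94.6500 intr=0.0000 cont=2.9931 V=2.9931[hold]; j=4 S=129.2651 intr=0.0000 cont=0.0000 V=0.0000[hold]; j=5 S=176.5396 intr=0.0000 cont=0.0000 V=0.0000[hold]; j=6 S=241.1031 intr=0.0000 cont=0.0000 V=0.0000[hold]  S*(6)=50.7457
k=5: j=0 S=43.4229 intr=36.5271 cont=36.2368 V=36.5271[EX]; j=1 S=59.3034 intr=20.6466 cont=21.7149 V=21.7149[hold]; j=2 S=80.9917 intr=0.0000 cont=8.5175 V=8.5175[hold]; j=3 S=110.6117 intr=0.0000 cont=1.5723 V=1.5723[hold]; j=4 S=151.0643 intr=0.0000 cont=0.0000 V=0.0000[hold]; j=5 S=206.3110 intr=0.0000 cont=0.0000 V=0.0000[hold]  S*(5)=43.4229
k=4: j=0 S=50.7457 intr=29.2043 cont=29.4172 V=29.4172[hold]; j=1 S=69.3043 intr=10.6457 cont=15.4194 V=15.4194[hold]; j=2 S=94.6500 intr=0.0000 cont=5.2151 V=5.2151[hold]; j=3 S=129.2651 intr=0.0000 cont=0.8260 V=0.8260[hold]; j=4 S=176.5396 intr=0.0000 cont=0.0000 V=0.0000[hold]  S*(4)=-
k=3: j=0 S=59.3034 intr=20.6466 cont=22.7168 V=22.7168[hold]; j=1 S=80.9917 intr=0.0000 cont=10.5567 V=10.5567[hold]; j=2 S=110.6117 intr=0.0000 cont=3.1287 V=3.1287[hold]; j=3 S=151.0643 intr=0.0000 cont=0.4339 V=0.4339[hold]  S*(3)=-
k=2: j=0 S=69.3043 intr=10.6457 cont=16.9063 V=16.9063[hold]; j=1 S=94.6500 intr=0.0000 cont=7.0194 V=7.0194[hold]; j=2 S=129.2651 intr=0.0000 cont=1.8479 V=1.8479[hold]  S*(2)=-
k=1: j=0 S=80.9917 intr=0.0000 cont=12.1877 V=12.1877[hold]; j=1 S=110.6117 intr=0.0000 cont=4.5579 V=4.5579[hold]  S*(1)=-
k=0: j=0 S=94.6500 intr=0.0000 cont=8.5494 V=8.5494[hold]  S*(0)=-

price = 8.5494
boundary = - - - - - 43.4229 50.7457 59.3034 50.7457
tree:
8.5494
12.1877 4.5579
16.9063 7.0194 1.8479
22.7168 10.5567 3.1287 0.4339
29.4172 15.4194 5.2151 0.8260 0.0000
36.5271 21.7149 8.5175 1.5723 0.0000 0.0000
42.7932 29.2043 13.5300 2.9931 0.0000 0.0000 0.0000
48.1551 36.5271 20.6466 5.6977 0.0000 0.0000 0.0000 0.0000
52.7432 42.7932 29.2043 10.8461 0.0000 0.0000 0.0000 0.0000 0.0000
56.6692 48.1551 36.5271 20.6466 0.0000 0.0000 0.0000 0.0000 0.0000 0.0000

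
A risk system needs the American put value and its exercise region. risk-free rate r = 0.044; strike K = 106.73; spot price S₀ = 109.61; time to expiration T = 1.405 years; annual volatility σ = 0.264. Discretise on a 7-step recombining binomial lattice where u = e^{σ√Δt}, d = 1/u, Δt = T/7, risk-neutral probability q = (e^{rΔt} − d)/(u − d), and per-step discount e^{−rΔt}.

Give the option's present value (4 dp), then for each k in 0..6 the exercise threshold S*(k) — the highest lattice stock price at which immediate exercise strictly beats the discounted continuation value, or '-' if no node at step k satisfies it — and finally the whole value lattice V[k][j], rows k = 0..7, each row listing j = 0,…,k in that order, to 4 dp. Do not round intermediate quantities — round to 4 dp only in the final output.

price = 9.9117
boundary = - - - 76.8691 68.2944 76.8691 86.5203
tree:
9.9117
14.8127 5.3358
21.4314 8.6580 2.2098
29.8609 13.6377 3.9841 0.5292
38.4356 20.6842 7.0480 1.0849 0.0000
46.0537 29.8609 12.1534 2.2240 0.0000 0.0000
52.8220 38.4356 20.2097 4.5593 0.0000 0.0000 0.0000
58.8354 46.0537 29.8609 9.3468 0.0000 0.0000 0.0000 0.0000

Δt=0.20071  u=1.12555  d=0.88845  q=0.50788  discount=0.99121
step 7 (expiry): payoffs max(K−S,0) = 58.8354 46.0537 29.8609 9.3468 0.0000 0.0000 0.0000 0.0000
step 6: (k=6,j=0): S=53.9080, (K−S)⁺=52.8220, hold=51.8836 ⇒ V=52.8220 exercise | (k=6,j=1): S=68.2944, (K−S)⁺=38.4356, hold=37.4971 ⇒ V=38.4356 exercise | (k=6,j=2): S=86.5203, (K−S)⁺=20.2097, hold=19.2713 ⇒ V=20.2097 exercise | (k=6,j=3): S=109.6100, (K−S)⁺=0.0000, hold=4.5593 ⇒ V=4.5593 continue | (k=6,j=4): S=138.8617, (K−S)⁺=0.0000, hold=0.0000 ⇒ V=0.0000 continue | (k=6,j=5): S=175.9199, (K−S)⁺=0.0000, hold=0.0000 ⇒ V=0.0000 continue | (k=6,j=6): S=222.8678, (K−S)⁺=0.0000, hold=0.0000 ⇒ V=0.0000 continue  boundary S*=86.5203
step 5: (k=5,j=0): S=60.6763, (K−S)⁺=46.0537, hold=45.1153 ⇒ V=46.0537 exercise | (k=5,j=1): S=76.8691, (K−S)⁺=29.8609, hold=28.9225 ⇒ V=29.8609 exercise | (k=5,j=2): S=97.3832, (K−S)⁺=9.3468, hold=12.1534 ⇒ V=12.1534 continue | (k=5,j=3): S=123.3719, (K−S)⁺=0.0000, hold=2.2240 ⇒ V=2.2240 continue | (k=5,j=4): S=156.2963, (K−S)⁺=0.0000, hold=0.0000 ⇒ V=0.0000 continue | (k=5,j=5): S=198.0073, (K−S)⁺=0.0000, hold=0.0000 ⇒ V=0.0000 continue  boundary S*=76.8691
step 4: (k=4,j=0): S=68.2944, (K−S)⁺=38.4356, hold=37.4971 ⇒ V=38.4356 exercise | (k=4,j=1): S=86.5203, (K−S)⁺=20.2097, hold=20.6842 ⇒ V=20.6842 continue | (k=4,j=2): S=109.6100, (K−S)⁺=0.0000, hold=7.0480 ⇒ V=7.0480 continue | (k=4,j=3): S=138.8617, (K−S)⁺=0.0000, hold=1.0849 ⇒ V=1.0849 continue | (k=4,j=4): S=175.9199, (K−S)⁺=0.0000, hold=0.0000 ⇒ V=0.0000 continue  boundary S*=68.2944
step 3: (k=3,j=0): S=76.8691, (K−S)⁺=29.8609, hold=29.1614 ⇒ V=29.8609 exercise | (k=3,j=1): S=97.3832, (K−S)⁺=9.3468, hold=13.6377 ⇒ V=13.6377 continue | (k=3,j=2): S=123.3719, (K−S)⁺=0.0000, hold=3.9841 ⇒ V=3.9841 continue | (k=3,j=3): S=156.2963, (K−S)⁺=0.0000, hold=0.5292 ⇒ V=0.5292 continue  boundary S*=76.8691
step 2: (k=2,j=0): S=86.5203, (K−S)⁺=20.2097, hold=21.4314 ⇒ V=21.4314 continue | (k=2,j=1): S=109.6100, (K−S)⁺=0.0000, hold=8.6580 ⇒ V=8.6580 continue | (k=2,j=2): S=138.8617, (K−S)⁺=0.0000, hold=2.2098 ⇒ V=2.2098 continue  boundary S*=-
step 1: (k=1,j=0): S=97.3832, (K−S)⁺=9.3468, hold=14.8127 ⇒ V=14.8127 continue | (k=1,j=1): S=123.3719, (K−S)⁺=0.0000, hold=5.3358 ⇒ V=5.3358 continue  boundary S*=-
step 0: (k=0,j=0): S=109.6100, (K−S)⁺=0.0000, hold=9.9117 ⇒ V=9.9117 continue  boundary S*=-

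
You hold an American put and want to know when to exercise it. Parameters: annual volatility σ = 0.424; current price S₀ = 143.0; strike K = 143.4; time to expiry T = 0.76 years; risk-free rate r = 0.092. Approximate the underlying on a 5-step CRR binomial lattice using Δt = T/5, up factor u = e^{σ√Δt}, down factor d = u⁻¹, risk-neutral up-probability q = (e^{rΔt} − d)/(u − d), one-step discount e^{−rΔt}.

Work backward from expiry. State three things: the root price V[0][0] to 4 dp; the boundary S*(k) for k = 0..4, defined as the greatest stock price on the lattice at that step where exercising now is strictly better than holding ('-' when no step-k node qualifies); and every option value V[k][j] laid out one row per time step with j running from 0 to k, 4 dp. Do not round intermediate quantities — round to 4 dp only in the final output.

price = 17.8461
boundary = - - 102.7433 87.0888 102.7433
tree:
17.8461
27.4837 8.7548
40.6567 15.1444 2.6410
56.3112 25.3933 5.3689 0.0000
69.5806 40.6567 10.9145 0.0000 0.0000
80.8281 56.3112 22.1883 0.0000 0.0000 0.0000

params: Δt=0.15200 u=1.17975 d=0.84763 q=0.50117 e^(-rΔt)=0.98611
t_5 payoffs: 80.8281 56.3112 22.1883 0.0000 0.0000 0.0000
t_4: node(4,0) S=73.8194 payoff=69.5806 vs cont=67.5892 → 69.5806 [stop]  node(4,1) S=102.7433 payoff=40.6567 vs cont=38.6654 → 40.6567 [stop]  node(4,2) S=143.0000 payoff=0.4000 vs cont=10.9145 → 10.9145 [wait]  node(4,3) S=199.0301 payoff=0.0000 vs cont=0.0000 → 0.0000 [wait]  node(4,4) S=277.0138 payoff=0.0000 vs cont=0.0000 → 0.0000 [wait]  ⇒ S*(4)=102.7433
t_3: node(3,0) S=87.0888 payoff=56.3112 vs cont=54.3199 → 56.3112 [stop]  node(3,1) S=121.2117 payoff=22.1883 vs cont=25.3933 → 25.3933 [wait]  node(3,2) S=168.7048 payoff=0.0000 vs cont=5.3689 → 5.3689 [wait]  node(3,3) S=234.8064 payoff=0.0000 vs cont=0.0000 → 0.0000 [wait]  ⇒ S*(3)=87.0888
t_2: node(2,0) S=102.7433 payoff=40.6567 vs cont=40.2493 → 40.6567 [stop]  node(2,1) S=143.0000 payoff=0.4000 vs cont=15.1444 → 15.1444 [wait]  node(2,2) S=199.0301 payoff=0.0000 vs cont=2.6410 → 2.6410 [wait]  ⇒ S*(2)=102.7433
t_1: node(1,0) S=121.2117 payoff=22.1883 vs cont=27.4837 → 27.4837 [wait]  node(1,1) S=168.7048 payoff=0.0000 vs cont=8.7548 → 8.7548 [wait]  ⇒ S*(1)=-
t_0: node(0,0) S=143.0000 payoff=0.4000 vs cont=17.8461 → 17.8461 [wait]  ⇒ S*(0)=-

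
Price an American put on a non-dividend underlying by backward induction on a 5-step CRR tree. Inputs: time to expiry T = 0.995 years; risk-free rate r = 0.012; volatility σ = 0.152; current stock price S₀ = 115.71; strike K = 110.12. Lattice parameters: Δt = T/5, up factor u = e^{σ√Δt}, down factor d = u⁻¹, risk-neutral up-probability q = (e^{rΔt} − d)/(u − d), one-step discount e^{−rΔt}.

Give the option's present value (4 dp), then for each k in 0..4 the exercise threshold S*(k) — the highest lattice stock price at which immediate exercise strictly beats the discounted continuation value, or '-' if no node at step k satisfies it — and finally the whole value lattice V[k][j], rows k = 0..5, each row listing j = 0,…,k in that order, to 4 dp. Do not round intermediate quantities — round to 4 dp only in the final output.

Δt=0.19900  u=1.07016  d=0.93444  q=0.50067  discount=0.99761
step 5 (expiry): payoffs max(K−S,0) = 27.6813 15.7080 1.9958 0.0000 0.0000 0.0000
step 4: (k=4,j=0): S=88.2225, (K−S)⁺=21.8975, hold=21.6349 ⇒ V=21.8975 exercise | (k=4,j=1): S=101.0358, (K−S)⁺=9.0842, hold=8.8216 ⇒ V=9.0842 exercise | (k=4,j=2): S=115.7100, (K−S)⁺=0.0000, hold=0.9942 ⇒ V=0.9942 continue | (k=4,j=3): S=132.5155, (K−S)⁺=0.0000, hold=0.0000 ⇒ V=0.0000 continue | (k=4,j=4): S=151.7618, (K−S)⁺=0.0000, hold=0.0000 ⇒ V=0.0000 continue  boundary S*=101.0358
step 3: (k=3,j=0): S=94.4120, (K−S)⁺=15.7080, hold=15.4454 ⇒ V=15.7080 exercise | (k=3,j=1): S=108.1242, (K−S)⁺=1.9958, hold=5.0218 ⇒ V=5.0218 continue | (k=3,j=2): S=123.8280, (K−S)⁺=0.0000, hold=0.4952 ⇒ V=0.4952 continue | (k=3,j=3): S=141.8125, (K−S)⁺=0.0000, hold=0.0000 ⇒ V=0.0000 continue  boundary S*=94.4120
step 2: (k=2,j=0): S=101.0358, (K−S)⁺=9.0842, hold=10.3330 ⇒ V=10.3330 continue | (k=2,j=1): S=115.7100, (K−S)⁺=0.0000, hold=2.7489 ⇒ V=2.7489 continue | (k=2,j=2): S=132.5155, (K−S)⁺=0.0000, hold=0.2467 ⇒ V=0.2467 continue  boundary S*=-
step 1: (k=1,j=0): S=108.1242, (K−S)⁺=1.9958, hold=6.5203 ⇒ V=6.5203 continue | (k=1,j=1): S=123.8280, (K−S)⁺=0.0000, hold=1.4925 ⇒ V=1.4925 continue  boundary S*=-
step 0: (k=0,j=0): S=115.7100, (K−S)⁺=0.0000, hold=3.9935 ⇒ V=3.9935 continue  boundary S*=-

price = 3.9935
boundary = - - - 94.4120 101.0358
tree:
3.9935
6.5203 1.4925
10.3330 2.7489 0.2467
15.7080 5.0218 0.4952 0.0000
21.8975 9.0842 0.9942 0.0000 0.0000
27.6813 15.7080 1.9958 0.0000 0.0000 0.0000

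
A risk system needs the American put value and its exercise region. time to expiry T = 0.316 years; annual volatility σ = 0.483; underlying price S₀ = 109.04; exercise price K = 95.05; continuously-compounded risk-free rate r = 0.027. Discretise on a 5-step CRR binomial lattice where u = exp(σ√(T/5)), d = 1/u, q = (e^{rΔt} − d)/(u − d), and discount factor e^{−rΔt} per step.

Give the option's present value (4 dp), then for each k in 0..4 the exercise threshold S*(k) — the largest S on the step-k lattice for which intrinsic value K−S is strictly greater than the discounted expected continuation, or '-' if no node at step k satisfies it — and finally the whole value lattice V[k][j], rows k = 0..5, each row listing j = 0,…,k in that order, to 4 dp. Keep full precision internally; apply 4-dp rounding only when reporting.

Δt=0.06320, u=1.12910, d=0.88566, q=0.47670, disc=e^(-rΔt)=0.99830
k=5 terminal: V=max(K-S,0) → 35.6322 19.2997 0.0000 0.0000 0.0000 0.0000
k=4: j=0 S=67.0888 intr=27.9612 cont=27.7991 V=27.9612[EX]; j=1 S=85.5299 intr=9.5201 cont=10.0824 V=10.0824[hold]; j=2 S=109.0400 intr=0.0000 cont=0.0000 V=0.0000[hold]; j=3 S=139.0124 intr=0.0000 cont=0.0000 V=0.0000[hold]; j=4 S=177.2236 intr=0.0000 cont=0.0000 V=0.0000[hold]  S*(4)=67.0888
k=3: j=0 S=75.7503 intr=19.2997 cont=19.4053 V=19.4053[hold]; j=1 S=96.5722 intr=0.0000 cont=5.2672 V=5.2672[hold]; j=2 S=123.1175 intr=0.0000 cont=0.0000 V=0.0000[hold]; j=3 S=156.9595 intr=0.0000 cont=0.0000 V=0.0000[hold]  S*(3)=-
k=2: j=0 S=85.5299 intr=9.5201 cont=12.6441 V=12.6441[hold]; j=1 S=109.0400 intr=0.0000 cont=2.7516 V=2.7516[hold]; j=2 S=139.0124 intr=0.0000 cont=0.0000 V=0.0000[hold]  S*(2)=-
k=1: j=0 S=96.5722 intr=0.0000 cont=7.9149 V=7.9149[hold]; j=1 S=123.1175 intr=0.0000 cont=1.4375 V=1.4375[hold]  S*(1)=-
k=0: j=0 S=109.0400 intr=0.0000 cont=4.8189 V=4.8189[hold]  S*(0)=-

price = 4.8189
boundary = - - - - 67.0888
tree:
4.8189
7.9149 1.4375
12.6441 2.7516 0.0000
19.4053 5.2672 0.0000 0.0000
27.9612 10.0824 0.0000 0.0000 0.0000
35.6322 19.2997 0.0000 0.0000 0.0000 0.0000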